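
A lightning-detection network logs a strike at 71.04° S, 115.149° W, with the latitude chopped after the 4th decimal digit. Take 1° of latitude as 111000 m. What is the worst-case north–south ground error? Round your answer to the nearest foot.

Truncating at 4 decimal places can drop up to a full unit in the last place, so the latitude may be off by as much as 0.0001°.
North–south distance: 0.0001° × 111000 m/° = 11.1 m.
In feet: 11.1 m ÷ 0.3048 ≈ 36.417 ft.

36 feet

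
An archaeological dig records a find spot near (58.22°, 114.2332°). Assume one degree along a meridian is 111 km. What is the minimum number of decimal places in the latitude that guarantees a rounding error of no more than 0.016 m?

One degree of latitude covers 111000 m.
N decimal places → at most half a unit in the last place, 0.5 × 10⁻ᴺ° = 111000/2 × 10⁻ᴺ m.
Need 0.5 × 111000 × 10⁻ᴺ ≤ 0.016 → 10⁻ᴺ ≤ 2.883e-07, so N ≥ 6.54.
N = 6 would give 0.0555 m (too coarse); N = 7 gives 0.00555 m ≤ 0.016 m.

7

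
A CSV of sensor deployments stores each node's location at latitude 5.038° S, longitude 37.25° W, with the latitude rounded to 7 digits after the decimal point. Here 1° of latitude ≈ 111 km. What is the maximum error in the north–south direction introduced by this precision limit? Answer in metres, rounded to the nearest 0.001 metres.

0.006 metres

Rounding to 7 decimal places leaves the latitude within ±5e-08° of the true value.
North–south distance: 5e-08° × 111000 m/° = 0.00555 m.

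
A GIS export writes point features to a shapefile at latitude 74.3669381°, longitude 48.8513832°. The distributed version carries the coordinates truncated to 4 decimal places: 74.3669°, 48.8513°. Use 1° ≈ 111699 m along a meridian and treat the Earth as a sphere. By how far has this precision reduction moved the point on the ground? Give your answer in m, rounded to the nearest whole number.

5 m

Δlat = 74.3669381 − 74.3669 = +0.0000381°; Δlon = 48.8513832 − 48.8513 = +0.0000832°.
North–south shift: 0.0000381 × 111699 = 4.25573 m.
East–west at this latitude: 0.0000832° × 111699 × cos 74.3669° ≈ 0.0000832 × 30100.2 = 2.50434 m.
Hypotenuse of the two orthogonal shifts: √(4.25573² + 2.50434²) = 4.93791 m.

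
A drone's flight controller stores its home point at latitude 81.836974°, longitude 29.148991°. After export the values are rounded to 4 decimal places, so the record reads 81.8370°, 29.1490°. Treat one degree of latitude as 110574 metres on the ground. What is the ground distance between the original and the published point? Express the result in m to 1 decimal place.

Δlat = 81.836974 − 81.8370 = -0.000026°; Δlon = 29.148991 − 29.1490 = -0.000009°.
North–south shift: -0.000026 × 110574 = -2.87492 m.
East–west at this latitude: -0.000009° × 110574 × cos 81.837° ≈ -0.000009 × 15700.4 = -0.141303 m.
Combined displacement = (2.87492² + 0.141303²)^½ ≈ 2.87839 m.

2.9 m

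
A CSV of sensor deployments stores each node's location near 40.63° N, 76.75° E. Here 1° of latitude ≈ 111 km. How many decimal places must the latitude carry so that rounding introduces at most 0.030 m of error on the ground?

One degree of latitude covers 111000 m.
With N decimal places the half-ulp bound is 0.5·10⁻ᴺ°, or 0.5·10⁻ᴺ × 111000 m on the ground.
Setting 55500 × 10⁻ᴺ ≤ 0.030 gives 10ᴺ ≥ 1.85e+06, i.e. N ≥ 6.27.
At 6 places the error can reach 0.0555 m, but 7 places keeps it to 0.00555 m.

7 decimal places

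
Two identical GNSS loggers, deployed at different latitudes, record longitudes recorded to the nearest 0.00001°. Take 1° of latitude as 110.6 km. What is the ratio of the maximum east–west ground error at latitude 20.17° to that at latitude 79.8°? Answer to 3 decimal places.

Rounding to 5 decimal places leaves the longitude within ±5e-06° of the true value.
Error at 20.17° = 5e-06° × 110600 × cos 20.17° ≈ 0.553 × 0.9387 = 0.51909 m.
At 79.8°: 5e-06° × 110600 × cos 79.8° = 5e-06 × 110600 × 0.1771 ≈ 0.097928 m.
The ratio reduces to cos 20.17° / cos 79.8° = 0.9387/0.1771 ≈ 5.3007.

5.301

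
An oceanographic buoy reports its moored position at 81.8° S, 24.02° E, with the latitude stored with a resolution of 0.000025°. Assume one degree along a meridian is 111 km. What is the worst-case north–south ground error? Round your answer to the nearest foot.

With a 0.000025° grid the true value lies within half a step, ±0.000025°/2 = ±1.25e-05°, of the stored one.
Along the meridian that is 1.25e-05° × 111000 m/° = 1.3875 m.
Converting: 1.3875 m × 3.2808 ft/m ≈ 4.5522 ft.

5 feet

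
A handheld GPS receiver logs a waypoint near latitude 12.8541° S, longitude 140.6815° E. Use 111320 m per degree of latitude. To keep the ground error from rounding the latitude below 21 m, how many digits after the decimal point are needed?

4 decimal places

One degree of latitude covers 111320 m.
N decimal places → at most half a unit in the last place, 0.5 × 10⁻ᴺ° = 111320/2 × 10⁻ᴺ m.
Need 0.5 × 111320 × 10⁻ᴺ ≤ 21 → 10⁻ᴺ ≤ 3.773e-04, so N ≥ 3.42.
So 4 decimal places suffice (5.57 m); 3 would allow up to 55.7 m.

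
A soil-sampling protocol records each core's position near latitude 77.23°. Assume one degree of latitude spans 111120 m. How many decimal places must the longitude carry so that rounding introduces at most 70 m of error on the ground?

3 decimal places

At 77.23° one degree of longitude covers 111120 × cos 77.23° ≈ 111120 × 0.2210 ≈ 24561.7 m.
With N decimal places the half-ulp bound is 0.5·10⁻ᴺ°, or 0.5·10⁻ᴺ × 24561.7 m on the ground.
Setting 12280.9 × 10⁻ᴺ ≤ 70 gives 10ᴺ ≥ 175.4, i.e. N ≥ 2.24.
N = 2 would give 123 m (too coarse); N = 3 gives 12.3 m ≤ 70 m.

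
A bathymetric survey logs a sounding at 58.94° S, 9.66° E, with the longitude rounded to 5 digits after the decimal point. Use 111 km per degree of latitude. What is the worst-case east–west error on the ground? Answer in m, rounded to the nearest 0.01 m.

0.29 m

Rounding to 5 decimal places leaves the longitude within ±5e-06° of the true value.
At latitude 58.94° a degree of longitude spans 111000 m × cos 58.94° = 111000 × 0.5159 ≈ 57268.8 m.
East–west error: 5e-06° × 57268.8 m/° ≈ 0.286344 m.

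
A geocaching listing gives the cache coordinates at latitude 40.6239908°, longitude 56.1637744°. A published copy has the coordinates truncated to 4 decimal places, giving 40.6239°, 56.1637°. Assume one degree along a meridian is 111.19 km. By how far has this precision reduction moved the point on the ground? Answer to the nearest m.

12 m

Δlat = 40.6239908 − 40.6239 = +0.0000908°; Δlon = 56.1637744 − 56.1637 = +0.0000744°.
North–south shift: 0.0000908 × 111190 = 10.0961 m.
East–west at this latitude: 0.0000744° × 111190 × cos 40.6239° ≈ 0.0000744 × 84393.2 = 6.27885 m.
Combined displacement = (10.0961² + 6.27885²)^½ ≈ 11.8892 m.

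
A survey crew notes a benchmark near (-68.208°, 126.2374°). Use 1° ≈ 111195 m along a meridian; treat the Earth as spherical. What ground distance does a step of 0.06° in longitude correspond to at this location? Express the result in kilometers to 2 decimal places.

0.06° of longitude at 68.208° is 0.06 × 111195 × cos 68.208° ≈ 0.06 × 41279.8 = 2476.79 m.
That is 2476.79 m = 2.4768 km.

2.48 kilometers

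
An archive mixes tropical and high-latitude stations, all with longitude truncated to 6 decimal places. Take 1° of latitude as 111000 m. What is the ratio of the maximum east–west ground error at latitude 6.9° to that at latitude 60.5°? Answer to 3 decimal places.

2.016

Truncating at 6 decimal places can drop up to a full unit in the last place, so the longitude may be off by as much as 1e-06°.
At 6.9°: 1e-06° × 111000 × cos 6.9° = 1e-06 × 111000 × 0.9928 ≈ 0.1102 m.
At 60.5°: 1e-06° × 111000 × cos 60.5° = 1e-06 × 111000 × 0.4924 ≈ 0.054659 m.
The ratio reduces to cos 6.9° / cos 60.5° = 0.9928/0.4924 ≈ 2.0161.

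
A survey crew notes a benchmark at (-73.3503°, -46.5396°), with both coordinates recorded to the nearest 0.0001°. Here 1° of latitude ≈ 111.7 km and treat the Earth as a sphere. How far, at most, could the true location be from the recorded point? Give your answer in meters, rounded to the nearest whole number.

Rounding to 4 decimal places leaves each coordinate within ±5e-05° of the true value.
N–S: 5e-05° × 111700 m/° = 5.585 m.
East–west component at 73.3503°: 5e-05° × 111700 × cos 73.3503° ≈ 5e-05 × 32004.2 ≈ 1.60021 m.
The two errors are perpendicular, so the maximum displacement is √(5.585² + 1.60021²) ≈ 5.80972 m.

6 meters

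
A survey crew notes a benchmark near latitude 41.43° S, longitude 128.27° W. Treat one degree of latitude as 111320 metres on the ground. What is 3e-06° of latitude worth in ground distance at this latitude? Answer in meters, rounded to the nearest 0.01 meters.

0.33 meters

Along a meridian 3e-06° is 3e-06 × 111320 = 0.33396 m.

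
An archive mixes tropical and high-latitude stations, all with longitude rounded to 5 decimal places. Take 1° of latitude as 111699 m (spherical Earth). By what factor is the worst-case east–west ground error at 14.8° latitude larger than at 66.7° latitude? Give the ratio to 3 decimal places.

Rounding to 5 decimal places leaves the longitude within ±5e-06° of the true value.
Error at 14.8° = 5e-06° × 111699 × cos 14.8° ≈ 0.5585 × 0.9668 = 0.53997 m.
Error at 66.7° = 5e-06° × 111699 × cos 66.7° ≈ 0.5585 × 0.3955 = 0.22091 m.
Ratio: 0.53997 / 0.22091 = cos 14.8° / cos 66.7° ≈ 2.4443.

2.444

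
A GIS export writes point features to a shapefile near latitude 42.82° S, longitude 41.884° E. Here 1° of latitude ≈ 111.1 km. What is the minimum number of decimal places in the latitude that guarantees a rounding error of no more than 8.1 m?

One degree of latitude covers 111100 m.
N decimal places → at most half a unit in the last place, 0.5 × 10⁻ᴺ° = 111100/2 × 10⁻ᴺ m.
Setting 55550 × 10⁻ᴺ ≤ 8.1 gives 10ᴺ ≥ 6858, i.e. N ≥ 3.84.
At 3 places the error can reach 55.6 m, but 4 places keeps it to 5.56 m.

4 decimal places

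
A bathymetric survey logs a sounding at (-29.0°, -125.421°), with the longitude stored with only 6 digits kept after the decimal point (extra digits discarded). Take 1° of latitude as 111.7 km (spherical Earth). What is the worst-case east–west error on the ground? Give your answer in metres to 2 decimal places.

Truncating at 6 decimal places can drop up to a full unit in the last place, so the longitude may be off by as much as 1e-06°.
One degree of longitude at 29° is 111700 × cos 29° ≈ 111700 × 0.8746 = 97695 m.
East–west error: 1e-06° × 97695 m/° ≈ 0.097695 m.

0.10 metres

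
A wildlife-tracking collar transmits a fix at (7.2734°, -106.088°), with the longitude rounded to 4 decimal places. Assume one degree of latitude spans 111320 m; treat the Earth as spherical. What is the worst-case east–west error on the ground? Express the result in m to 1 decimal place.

Rounding to 4 decimal places leaves the longitude within ±5e-05° of the true value.
One degree of longitude at 7.2734° is 111320 × cos 7.2734° ≈ 111320 × 0.9920 = 110424 m.
East–west error: 5e-05° × 110424 m/° ≈ 5.52121 m.

5.5 m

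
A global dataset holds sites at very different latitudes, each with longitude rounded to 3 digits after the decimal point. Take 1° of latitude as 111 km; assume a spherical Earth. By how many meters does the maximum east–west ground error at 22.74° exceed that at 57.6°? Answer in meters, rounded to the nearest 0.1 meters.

21.4 meters

Rounding to 3 decimal places leaves the longitude within ±0.0005° of the true value.
At 22.74°: 0.0005° × 111000 × cos 22.74° = 0.0005 × 111000 × 0.9223 ≈ 51.186 m.
Error at 57.6° = 0.0005° × 111000 × cos 57.6° ≈ 55.5 × 0.5358 = 29.738 m.
Difference: 51.186 − 29.738 = 21.448 m.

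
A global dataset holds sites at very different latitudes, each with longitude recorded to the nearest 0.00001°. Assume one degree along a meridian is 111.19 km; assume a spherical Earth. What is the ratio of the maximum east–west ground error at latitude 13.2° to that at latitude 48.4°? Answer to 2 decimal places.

Rounding to 5 decimal places leaves the longitude within ±5e-06° of the true value.
Error at 13.2° = 5e-06° × 111190 × cos 13.2° ≈ 0.55595 × 0.9736 = 0.54126 m.
At 48.4°: 5e-06° × 111190 × cos 48.4° = 5e-06 × 111190 × 0.6639 ≈ 0.36911 m.
The ratio reduces to cos 13.2° / cos 48.4° = 0.9736/0.6639 ≈ 1.4664.

1.47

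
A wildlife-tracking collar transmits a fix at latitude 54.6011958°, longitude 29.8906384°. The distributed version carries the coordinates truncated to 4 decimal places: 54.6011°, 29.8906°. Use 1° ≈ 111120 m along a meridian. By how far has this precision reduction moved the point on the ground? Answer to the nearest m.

Δlat = 54.6011958 − 54.6011 = +0.0000958°; Δlon = 29.8906384 − 29.8906 = +0.0000384°.
N–S: 0.0000958° × 111120 m/° = 10.6453 m.
East–west at this latitude: 0.0000384° × 111120 × cos 54.6011° ≈ 0.0000384 × 64368 = 2.47173 m.
Distance: √(10.6453² + 2.47173²) ≈ 10.9285 m.

11 m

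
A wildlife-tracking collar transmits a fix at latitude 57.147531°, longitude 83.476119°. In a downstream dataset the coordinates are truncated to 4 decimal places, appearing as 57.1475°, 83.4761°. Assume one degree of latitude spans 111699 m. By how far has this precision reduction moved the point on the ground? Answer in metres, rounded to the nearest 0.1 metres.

3.6 metres

Δlat = 57.147531 − 57.1475 = +0.000031°; Δlon = 83.476119 − 83.4761 = +0.000019°.
North–south shift: 0.000031 × 111699 = 3.46267 m.
E–W at 57.1475°: 0.000019° × 111699 × cos 57.1475° = 0.000019 × 111699 × 0.5425 ≈ 1.15129 m.
Combined displacement = (3.46267² + 1.15129²)^½ ≈ 3.64905 m.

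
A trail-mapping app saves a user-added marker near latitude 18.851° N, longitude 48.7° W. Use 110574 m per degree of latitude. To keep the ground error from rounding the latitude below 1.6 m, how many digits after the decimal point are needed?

One degree of latitude covers 110574 m.
With N decimal places the half-ulp bound is 0.5·10⁻ᴺ°, or 0.5·10⁻ᴺ × 110574 m on the ground.
Setting 55287 × 10⁻ᴺ ≤ 1.6 gives 10ᴺ ≥ 3.455e+04, i.e. N ≥ 4.54.
N = 4 would give 5.53 m (too coarse); N = 5 gives 0.553 m ≤ 1.6 m.

5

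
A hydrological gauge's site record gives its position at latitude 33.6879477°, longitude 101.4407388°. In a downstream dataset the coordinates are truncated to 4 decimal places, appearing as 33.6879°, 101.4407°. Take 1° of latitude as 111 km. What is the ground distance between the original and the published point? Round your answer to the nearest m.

6 m

The latitude changed by +0.0000477° and the longitude by +0.0000388°.
North–south shift: 0.0000477 × 111000 = 5.2947 m.
E–W at 33.6879°: 0.0000388° × 111000 × cos 33.6879° = 0.0000388 × 111000 × 0.8321 ≈ 3.58356 m.
Distance: √(5.2947² + 3.58356²) ≈ 6.39342 m.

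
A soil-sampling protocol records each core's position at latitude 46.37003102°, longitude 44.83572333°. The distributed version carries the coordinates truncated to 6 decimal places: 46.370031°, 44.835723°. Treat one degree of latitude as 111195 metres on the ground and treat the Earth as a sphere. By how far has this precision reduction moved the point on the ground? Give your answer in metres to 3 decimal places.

The latitude changed by +0.00000002° and the longitude by +0.00000033°.
N–S: 0.00000002° × 111195 m/° = 0.0022239 m.
E–W at 46.37°: 0.00000033° × 111195 × cos 46.37° = 0.00000033 × 111195 × 0.6900 ≈ 0.025319 m.
Distance: √(0.0022239² + 0.025319²) ≈ 0.0254165 m.

0.025 metres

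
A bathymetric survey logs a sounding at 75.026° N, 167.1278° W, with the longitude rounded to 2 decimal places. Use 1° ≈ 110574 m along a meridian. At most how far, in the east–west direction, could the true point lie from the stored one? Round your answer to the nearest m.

143 m

Rounding to 2 decimal places leaves the longitude within ±0.005° of the true value.
One degree of longitude at 75.026° is 110574 × cos 75.026° ≈ 110574 × 0.2584 = 28570.2 m.
Maximum E–W displacement: 0.005 × 28570.2 = 142.851 m.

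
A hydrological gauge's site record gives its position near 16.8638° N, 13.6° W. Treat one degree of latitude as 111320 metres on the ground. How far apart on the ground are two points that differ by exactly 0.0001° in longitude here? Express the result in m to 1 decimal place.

10.7 m

0.0001° of longitude at 16.8638° is 0.0001 × 111320 × cos 16.8638° ≈ 0.0001 × 106533 = 10.6533 m.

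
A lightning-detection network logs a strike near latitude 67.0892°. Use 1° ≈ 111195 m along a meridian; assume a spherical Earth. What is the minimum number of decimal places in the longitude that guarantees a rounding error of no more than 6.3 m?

4 decimal places

At 67.0892° one degree of longitude covers 111195 × cos 67.0892° ≈ 111195 × 0.3893 ≈ 43287.9 m.
With N decimal places the half-ulp bound is 0.5·10⁻ᴺ°, or 0.5·10⁻ᴺ × 43287.9 m on the ground.
Setting 21644 × 10⁻ᴺ ≤ 6.3 gives 10ᴺ ≥ 3436, i.e. N ≥ 3.54.
So 4 decimal places suffice (2.16 m); 3 would allow up to 21.6 m.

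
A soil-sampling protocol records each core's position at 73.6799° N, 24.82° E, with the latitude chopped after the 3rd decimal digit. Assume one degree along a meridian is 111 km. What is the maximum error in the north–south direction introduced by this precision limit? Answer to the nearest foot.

364 feet

Truncating at 3 decimal places can drop up to a full unit in the last place, so the latitude may be off by as much as 0.001°.
North–south distance: 0.001° × 111000 m/° = 111 m.
In feet: 111 m ÷ 0.3048 ≈ 364.17 ft.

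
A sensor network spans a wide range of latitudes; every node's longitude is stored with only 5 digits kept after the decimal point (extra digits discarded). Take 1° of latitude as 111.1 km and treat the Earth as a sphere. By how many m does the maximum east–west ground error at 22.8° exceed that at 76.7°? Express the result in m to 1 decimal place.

0.8 m

Truncating at 5 decimal places can drop up to a full unit in the last place, so the longitude may be off by as much as 1e-05°.
At 22.8°: 1e-05° × 111100 × cos 22.8° = 1e-05 × 111100 × 0.9219 ≈ 1.0242 m.
At 76.7°: 1e-05° × 111100 × cos 76.7° = 1e-05 × 111100 × 0.2300 ≈ 0.25559 m.
So the lower-latitude error exceeds the higher by 1.0242 − 0.25559 = 0.7686 m.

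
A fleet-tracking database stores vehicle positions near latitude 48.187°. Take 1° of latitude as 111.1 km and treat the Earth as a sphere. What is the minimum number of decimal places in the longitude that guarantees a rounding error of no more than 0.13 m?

6 decimal places

At 48.187° one degree of longitude covers 111100 × cos 48.187° ≈ 111100 × 0.6667 ≈ 74070.5 m.
With N decimal places the half-ulp bound is 0.5·10⁻ᴺ°, or 0.5·10⁻ᴺ × 74070.5 m on the ground.
Need 0.5 × 74070.5 × 10⁻ᴺ ≤ 0.13 → 10⁻ᴺ ≤ 3.510e-06, so N ≥ 5.45.
At 5 places the error can reach 0.37 m, but 6 places keeps it to 0.037 m.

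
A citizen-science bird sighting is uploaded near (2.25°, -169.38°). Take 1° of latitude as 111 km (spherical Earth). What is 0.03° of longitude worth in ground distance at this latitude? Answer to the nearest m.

3327 m

One degree of longitude here spans 111000 × cos 2.25° = 111000 × 0.9992 ≈ 110914 m; 0.03° of that is 3327.43 m.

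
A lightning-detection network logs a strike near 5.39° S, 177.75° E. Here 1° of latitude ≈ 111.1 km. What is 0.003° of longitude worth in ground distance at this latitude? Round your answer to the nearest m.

332 m

0.003° of longitude at 5.39° is 0.003 × 111100 × cos 5.39° ≈ 0.003 × 110609 = 331.826 m.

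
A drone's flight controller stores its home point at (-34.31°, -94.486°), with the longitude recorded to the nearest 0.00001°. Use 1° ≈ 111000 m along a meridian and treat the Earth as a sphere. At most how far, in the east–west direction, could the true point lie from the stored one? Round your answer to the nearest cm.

46 cm

Rounding to 5 decimal places leaves the longitude within ±5e-06° of the true value.
Parallels shrink by cos φ, so at 34.31° a degree of longitude is 111000 × 0.8260 ≈ 91686 m.
East–west error: 5e-06° × 91686 m/° ≈ 0.45843 m.
That is 0.45843 m = 45.843 cm.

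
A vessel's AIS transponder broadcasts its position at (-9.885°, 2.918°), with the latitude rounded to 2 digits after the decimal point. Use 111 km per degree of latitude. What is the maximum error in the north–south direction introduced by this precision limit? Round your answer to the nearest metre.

555 metres

Rounding to 2 decimal places leaves the latitude within ±0.005° of the true value.
So the N–S error is at most 0.005 × 111000 = 555 m.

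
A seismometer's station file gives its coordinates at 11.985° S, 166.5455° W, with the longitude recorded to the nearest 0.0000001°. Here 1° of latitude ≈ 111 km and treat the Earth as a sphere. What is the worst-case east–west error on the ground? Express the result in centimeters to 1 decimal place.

0.5 centimeters

Rounding to 7 decimal places leaves the longitude within ±5e-08° of the true value.
Parallels shrink by cos φ, so at 11.985° a degree of longitude is 111000 × 0.9782 ≈ 108580 m.
East–west error: 5e-08° × 108580 m/° ≈ 0.00542902 m.
That is 0.00542902 m = 0.5429 cm.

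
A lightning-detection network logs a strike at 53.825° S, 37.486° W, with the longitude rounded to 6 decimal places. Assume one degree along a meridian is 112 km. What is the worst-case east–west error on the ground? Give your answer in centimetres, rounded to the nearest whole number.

Rounding to 6 decimal places leaves the longitude within ±5e-07° of the true value.
One degree of longitude at 53.825° is 112000 × cos 53.825° ≈ 112000 × 0.5903 = 66108.4 m.
East–west error: 5e-07° × 66108.4 m/° ≈ 0.0330542 m.
That is 0.0330542 m = 3.3054 cm.

3 centimetres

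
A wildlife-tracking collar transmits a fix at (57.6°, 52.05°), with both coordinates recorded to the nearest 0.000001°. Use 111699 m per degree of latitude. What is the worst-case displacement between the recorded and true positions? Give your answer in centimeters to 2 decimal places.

Rounding to 6 decimal places leaves each coordinate within ±5e-07° of the true value.
North–south component: 5e-07° × 111699 = 0.0558495 m.
Longitude error → 5e-07 × 111699 × cos 57.6° = 5e-07 × 111699 × 0.5358 ≈ 0.0299257 m.
The two errors are perpendicular, so the maximum displacement is √(0.0558495² + 0.0299257²) ≈ 0.0633618 m.
That is 0.0633618 m = 6.3362 cm.

6.34 centimeters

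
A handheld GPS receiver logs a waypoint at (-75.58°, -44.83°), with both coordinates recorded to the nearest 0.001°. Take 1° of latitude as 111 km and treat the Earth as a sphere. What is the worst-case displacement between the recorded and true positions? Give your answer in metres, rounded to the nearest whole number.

Rounding to 3 decimal places leaves each coordinate within ±0.0005° of the true value.
Latitude error → 0.0005 × 111000 = 55.5 m along the meridian.
East–west component at 75.58°: 0.0005° × 111000 × cos 75.58° ≈ 0.0005 × 27642.1 ≈ 13.8211 m.
Combining orthogonally: (55.5² + 13.8211²)^½ ≈ 57.195 m.

57 metres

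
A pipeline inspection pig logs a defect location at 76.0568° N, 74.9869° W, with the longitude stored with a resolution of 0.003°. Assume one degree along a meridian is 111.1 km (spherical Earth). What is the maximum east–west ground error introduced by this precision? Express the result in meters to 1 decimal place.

40.2 meters

With a 0.003° grid the true value lies within half a step, ±0.003°/2 = ±0.0015°, of the stored one.
One degree of longitude at 76.0568° is 111100 × cos 76.0568° ≈ 111100 × 0.2410 = 26770.6 m.
So at most 0.0015° × 26770.6 ≈ 40.156 m east–west.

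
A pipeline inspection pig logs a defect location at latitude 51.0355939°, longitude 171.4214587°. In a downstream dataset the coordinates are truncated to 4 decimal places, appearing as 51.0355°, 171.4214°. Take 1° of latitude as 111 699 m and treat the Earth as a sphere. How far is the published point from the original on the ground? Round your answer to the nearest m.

11 m

The latitude changed by +0.0000939° and the longitude by +0.0000587°.
North–south shift: 0.0000939 × 111699 = 10.4885 m.
E–W at 51.0355°: 0.0000587° × 111699 × cos 51.0355° = 0.0000587 × 111699 × 0.6288 ≈ 4.12313 m.
Combined displacement = (10.4885² + 4.12313²)^½ ≈ 11.2699 m.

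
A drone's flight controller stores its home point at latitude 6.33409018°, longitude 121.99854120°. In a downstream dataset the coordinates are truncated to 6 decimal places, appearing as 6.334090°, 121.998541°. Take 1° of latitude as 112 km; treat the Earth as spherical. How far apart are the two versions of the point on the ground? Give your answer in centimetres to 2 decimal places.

3.00 centimetres

Δlat = 6.33409018 − 6.334090 = +0.00000018°; Δlon = 121.99854120 − 121.998541 = +0.00000020°.
N–S: 0.00000018° × 112000 m/° = 0.02016 m.
East–west at this latitude: 0.00000020° × 112000 × cos 6.33409° ≈ 0.00000020 × 111316 = 0.0222633 m.
Hypotenuse of the two orthogonal shifts: √(0.02016² + 0.0222633²) = 0.0300346 m.
That is 0.0300346 m = 3.0035 cm.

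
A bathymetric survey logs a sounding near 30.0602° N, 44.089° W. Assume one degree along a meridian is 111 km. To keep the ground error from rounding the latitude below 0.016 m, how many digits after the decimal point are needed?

One degree of latitude covers 111000 m.
Rounding to N decimal places gives at most 0.5 × 10⁻ᴺ degrees of error, i.e. 0.5 × 10⁻ᴺ × 111000 m.
Setting 55500 × 10⁻ᴺ ≤ 0.016 gives 10ᴺ ≥ 3.469e+06, i.e. N ≥ 6.54.
N = 6 would give 0.0555 m (too coarse); N = 7 gives 0.00555 m ≤ 0.016 m.

7 decimal places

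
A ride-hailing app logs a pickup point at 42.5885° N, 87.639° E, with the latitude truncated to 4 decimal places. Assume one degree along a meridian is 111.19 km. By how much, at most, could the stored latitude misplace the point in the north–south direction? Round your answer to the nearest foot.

Truncating at 4 decimal places can drop up to a full unit in the last place, so the latitude may be off by as much as 0.0001°.
So the N–S error is at most 0.0001 × 111190 = 11.119 m.
Converting: 11.119 m × 3.2808 ft/m ≈ 36.48 ft.

36 feet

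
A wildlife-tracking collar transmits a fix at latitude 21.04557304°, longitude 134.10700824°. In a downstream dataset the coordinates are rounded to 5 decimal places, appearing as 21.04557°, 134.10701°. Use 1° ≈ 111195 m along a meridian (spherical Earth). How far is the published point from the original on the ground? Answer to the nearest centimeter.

Δlat = 21.04557304 − 21.04557 = +0.00000304°; Δlon = 134.10700824 − 134.10701 = -0.00000176°.
N–S: 0.00000304° × 111195 m/° = 0.338033 m.
East–west at this latitude: -0.00000176° × 111195 × cos 21.0456° ≈ -0.00000176 × 103778 = -0.182649 m.
Hypotenuse of the two orthogonal shifts: √(0.338033² + 0.182649²) = 0.384222 m.
That is 0.384222 m = 38.422 cm.

38 centimeters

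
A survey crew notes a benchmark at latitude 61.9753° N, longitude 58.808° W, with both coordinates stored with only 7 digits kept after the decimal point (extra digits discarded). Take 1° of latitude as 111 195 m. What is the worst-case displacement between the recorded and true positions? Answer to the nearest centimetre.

Truncating at 7 decimal places can drop up to a full unit in the last place, so each coordinate may be off by as much as 1e-07°.
N–S: 1e-07° × 111195 m/° = 0.0111195 m.
E–W at 61.9753°: 1e-07° × 111195 × cos 61.9753° = 1e-07 × 111195 × 0.4699 ≈ 0.00522452 m.
Worst case both components are at the extreme and orthogonal: √(0.0111195² + 0.00522452²) ≈ 0.0122857 m.
That is 0.0122857 m = 1.2286 cm.

1 centimetres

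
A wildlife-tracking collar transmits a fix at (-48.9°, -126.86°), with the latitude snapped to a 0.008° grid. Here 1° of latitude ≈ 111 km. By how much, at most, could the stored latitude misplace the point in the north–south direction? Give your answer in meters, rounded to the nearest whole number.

444 meters

With a 0.008° grid the true value lies within half a step, ±0.008°/2 = ±0.004°, of the stored one.
Along the meridian that is 0.004° × 111000 m/° = 444 m.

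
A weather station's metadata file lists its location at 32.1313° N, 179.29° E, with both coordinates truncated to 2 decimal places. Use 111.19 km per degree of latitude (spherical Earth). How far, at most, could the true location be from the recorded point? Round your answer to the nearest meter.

1457 meters

Truncating at 2 decimal places can drop up to a full unit in the last place, so each coordinate may be off by as much as 0.01°.
N–S: 0.01° × 111190 m/° = 1111.9 m.
East–west component at 32.1313°: 0.01° × 111190 × cos 32.1313° ≈ 0.01 × 94159.2 ≈ 941.592 m.
Combining orthogonally: (1111.9² + 941.592²)^½ ≈ 1457.02 m.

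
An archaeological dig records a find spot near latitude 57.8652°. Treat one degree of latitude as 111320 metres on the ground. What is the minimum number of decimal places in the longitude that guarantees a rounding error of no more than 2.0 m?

At 57.8652° one degree of longitude covers 111320 × cos 57.8652° ≈ 111320 × 0.5319 ≈ 59212.6 m.
Rounding to N decimal places gives at most 0.5 × 10⁻ᴺ degrees of error, i.e. 0.5 × 10⁻ᴺ × 59212.6 m.
Setting 29606.3 × 10⁻ᴺ ≤ 2.0 gives 10ᴺ ≥ 1.48e+04, i.e. N ≥ 4.17.
N = 4 would give 2.96 m (too coarse); N = 5 gives 0.296 m ≤ 2.0 m.

5 decimal places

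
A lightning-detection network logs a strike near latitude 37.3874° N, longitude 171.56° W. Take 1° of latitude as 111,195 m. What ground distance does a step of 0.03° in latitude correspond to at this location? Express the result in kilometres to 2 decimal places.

3.34 kilometres

0.03° × 111195 m/° = 3335.85 m.
That is 3335.85 m = 3.3358 km.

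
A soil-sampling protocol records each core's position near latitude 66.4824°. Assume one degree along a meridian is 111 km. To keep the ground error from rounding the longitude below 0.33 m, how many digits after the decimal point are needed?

5 decimal places

At 66.4824° one degree of longitude covers 111000 × cos 66.4824° ≈ 111000 × 0.3990 ≈ 44292.4 m.
Rounding to N decimal places gives at most 0.5 × 10⁻ᴺ degrees of error, i.e. 0.5 × 10⁻ᴺ × 44292.4 m.
Need 0.5 × 44292.4 × 10⁻ᴺ ≤ 0.33 → 10⁻ᴺ ≤ 1.490e-05, so N ≥ 4.83.
At 4 places the error can reach 2.21 m, but 5 places keeps it to 0.221 m.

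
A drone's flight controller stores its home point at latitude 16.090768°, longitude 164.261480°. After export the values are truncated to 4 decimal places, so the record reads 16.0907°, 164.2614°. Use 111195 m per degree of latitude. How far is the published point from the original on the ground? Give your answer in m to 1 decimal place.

11.4 m

The latitude changed by +0.000068° and the longitude by +0.000080°.
North–south shift: 0.000068 × 111195 = 7.56126 m.
E–W at 16.0907°: 0.000080° × 111195 × cos 16.0907° = 0.000080 × 111195 × 0.9608 ≈ 8.54711 m.
Combined displacement = (7.56126² + 8.54711²)^½ ≈ 11.4116 m.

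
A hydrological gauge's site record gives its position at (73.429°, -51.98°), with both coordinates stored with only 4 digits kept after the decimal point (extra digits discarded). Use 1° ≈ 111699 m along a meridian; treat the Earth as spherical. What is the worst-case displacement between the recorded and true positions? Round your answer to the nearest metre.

12 metres

Truncating at 4 decimal places can drop up to a full unit in the last place, so each coordinate may be off by as much as 0.0001°.
Latitude error → 0.0001 × 111699 = 11.1699 m along the meridian.
Longitude error → 0.0001 × 111699 × cos 73.429° = 0.0001 × 111699 × 0.2852 ≈ 3.18569 m.
Worst case both components are at the extreme and orthogonal: √(11.1699² + 3.18569²) ≈ 11.6153 m.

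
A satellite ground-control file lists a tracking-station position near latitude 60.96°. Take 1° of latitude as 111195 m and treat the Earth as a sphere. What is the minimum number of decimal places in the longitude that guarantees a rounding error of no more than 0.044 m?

6 decimal places

At 60.96° one degree of longitude covers 111195 × cos 60.96° ≈ 111195 × 0.4854 ≈ 53976.3 m.
N decimal places → at most half a unit in the last place, 0.5 × 10⁻ᴺ° = 53976.3/2 × 10⁻ᴺ m.
Need 0.5 × 53976.3 × 10⁻ᴺ ≤ 0.044 → 10⁻ᴺ ≤ 1.630e-06, so N ≥ 5.79.
So 6 decimal places suffice (0.027 m); 5 would allow up to 0.27 m.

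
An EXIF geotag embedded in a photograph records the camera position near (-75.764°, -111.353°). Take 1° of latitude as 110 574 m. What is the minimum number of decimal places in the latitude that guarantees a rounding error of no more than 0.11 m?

6 decimal places

One degree of latitude covers 110574 m.
Rounding to N decimal places gives at most 0.5 × 10⁻ᴺ degrees of error, i.e. 0.5 × 10⁻ᴺ × 110574 m.
Setting 55287 × 10⁻ᴺ ≤ 0.11 gives 10ᴺ ≥ 5.026e+05, i.e. N ≥ 5.70.
At 5 places the error can reach 0.553 m, but 6 places keeps it to 0.0553 m.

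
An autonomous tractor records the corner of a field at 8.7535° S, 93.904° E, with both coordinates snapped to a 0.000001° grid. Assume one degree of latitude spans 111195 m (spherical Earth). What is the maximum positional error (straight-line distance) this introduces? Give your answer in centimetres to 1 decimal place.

7.8 centimetres

With a 0.000001° grid the true value lies within half a step, ±0.000001°/2 = ±5e-07°, of the stored one.
N–S: 5e-07° × 111195 m/° = 0.0555975 m.
Longitude error → 5e-07 × 111195 × cos 8.7535° = 5e-07 × 111195 × 0.9884 ≈ 0.0549499 m.
Combining orthogonally: (0.0555975² + 0.0549499²)^½ ≈ 0.0781702 m.
That is 0.0781702 m = 7.817 cm.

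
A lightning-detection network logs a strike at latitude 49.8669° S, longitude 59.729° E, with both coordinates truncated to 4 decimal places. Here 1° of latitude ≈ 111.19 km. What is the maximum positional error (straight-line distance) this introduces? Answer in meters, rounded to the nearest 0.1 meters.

13.2 meters

Truncating at 4 decimal places can drop up to a full unit in the last place, so each coordinate may be off by as much as 0.0001°.
Latitude error → 0.0001 × 111190 = 11.119 m along the meridian.
E–W at 49.8669°: 0.0001° × 111190 × cos 49.8669° = 0.0001 × 111190 × 0.6446 ≈ 7.16692 m.
Worst case both components are at the extreme and orthogonal: √(11.119² + 7.16692²) ≈ 13.2286 m.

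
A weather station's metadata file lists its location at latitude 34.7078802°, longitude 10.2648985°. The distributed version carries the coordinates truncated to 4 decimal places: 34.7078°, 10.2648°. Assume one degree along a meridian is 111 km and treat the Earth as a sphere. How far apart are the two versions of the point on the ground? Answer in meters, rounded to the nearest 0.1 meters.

Δlat = 34.7078802 − 34.7078 = +0.0000802°; Δlon = 10.2648985 − 10.2648 = +0.0000985°.
North–south shift: 0.0000802 × 111000 = 8.9022 m.
E–W at 34.7078°: 0.0000985° × 111000 × cos 34.7078° = 0.0000985 × 111000 × 0.8221 ≈ 8.98806 m.
Combined displacement = (8.9022² + 8.98806²)^½ ≈ 12.6505 m.

12.7 meters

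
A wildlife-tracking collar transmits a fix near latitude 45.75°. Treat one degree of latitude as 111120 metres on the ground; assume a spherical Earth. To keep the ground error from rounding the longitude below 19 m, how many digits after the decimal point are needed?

4

At 45.75° one degree of longitude covers 111120 × cos 45.75° ≈ 111120 × 0.6978 ≈ 77538.5 m.
N decimal places → at most half a unit in the last place, 0.5 × 10⁻ᴺ° = 77538.5/2 × 10⁻ᴺ m.
Need 0.5 × 77538.5 × 10⁻ᴺ ≤ 19 → 10⁻ᴺ ≤ 4.901e-04, so N ≥ 3.31.
At 3 places the error can reach 38.8 m, but 4 places keeps it to 3.88 m.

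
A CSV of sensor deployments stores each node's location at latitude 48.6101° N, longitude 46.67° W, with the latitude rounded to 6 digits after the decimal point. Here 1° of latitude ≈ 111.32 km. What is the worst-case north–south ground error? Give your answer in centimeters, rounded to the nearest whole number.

Rounding to 6 decimal places leaves the latitude within ±5e-07° of the true value.
So the N–S error is at most 5e-07 × 111320 = 0.05566 m.
That is 0.05566 m = 5.566 cm.

6 centimeters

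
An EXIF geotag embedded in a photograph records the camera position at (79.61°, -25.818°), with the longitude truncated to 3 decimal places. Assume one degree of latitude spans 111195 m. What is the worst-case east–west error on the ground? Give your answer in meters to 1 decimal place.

Truncating at 3 decimal places can drop up to a full unit in the last place, so the longitude may be off by as much as 0.001°.
Parallels shrink by cos φ, so at 79.61° a degree of longitude is 111195 × 0.1803 ≈ 20053.7 m.
Maximum E–W displacement: 0.001 × 20053.7 = 20.0537 m.

20.1 meters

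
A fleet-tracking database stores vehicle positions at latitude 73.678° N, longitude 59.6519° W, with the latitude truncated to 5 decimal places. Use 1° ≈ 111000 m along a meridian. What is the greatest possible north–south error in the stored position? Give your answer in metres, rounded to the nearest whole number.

1 metres

Truncating at 5 decimal places can drop up to a full unit in the last place, so the latitude may be off by as much as 1e-05°.
North–south distance: 1e-05° × 111000 m/° = 1.11 m.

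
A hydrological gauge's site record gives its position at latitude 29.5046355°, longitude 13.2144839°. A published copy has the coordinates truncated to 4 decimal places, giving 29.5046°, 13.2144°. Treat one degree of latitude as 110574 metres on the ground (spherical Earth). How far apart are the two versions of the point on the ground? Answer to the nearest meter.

The latitude changed by +0.0000355° and the longitude by +0.0000839°.
North–south shift: 0.0000355 × 110574 = 3.92538 m.
East–west at this latitude: 0.0000839° × 110574 × cos 29.5046° ≈ 0.0000839 × 96234.3 = 8.07406 m.
Combined displacement = (3.92538² + 8.07406²)^½ ≈ 8.9777 m.

9 meters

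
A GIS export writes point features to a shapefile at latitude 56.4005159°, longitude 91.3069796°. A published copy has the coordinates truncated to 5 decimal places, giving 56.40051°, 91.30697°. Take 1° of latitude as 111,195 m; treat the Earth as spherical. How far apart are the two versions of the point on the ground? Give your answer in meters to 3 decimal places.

Δlat = 56.4005159 − 56.40051 = +0.0000059°; Δlon = 91.3069796 − 91.30697 = +0.0000096°.
North–south shift: 0.0000059 × 111195 = 0.656051 m.
E–W at 56.4005°: 0.0000096° × 111195 × cos 56.4005° = 0.0000096 × 111195 × 0.5534 ≈ 0.590722 m.
Combined displacement = (0.656051² + 0.590722²)^½ ≈ 0.882811 m.

0.883 meters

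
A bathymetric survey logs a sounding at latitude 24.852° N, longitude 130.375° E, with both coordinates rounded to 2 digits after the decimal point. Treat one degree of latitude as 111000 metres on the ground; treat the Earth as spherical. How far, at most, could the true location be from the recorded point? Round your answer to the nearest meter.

Rounding to 2 decimal places leaves each coordinate within ±0.005° of the true value.
North–south component: 0.005° × 111000 = 555 m.
Longitude error → 0.005 × 111000 × cos 24.852° = 0.005 × 111000 × 0.9074 ≈ 503.605 m.
Worst case both components are at the extreme and orthogonal: √(555² + 503.605²) ≈ 749.428 m.

749 meters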